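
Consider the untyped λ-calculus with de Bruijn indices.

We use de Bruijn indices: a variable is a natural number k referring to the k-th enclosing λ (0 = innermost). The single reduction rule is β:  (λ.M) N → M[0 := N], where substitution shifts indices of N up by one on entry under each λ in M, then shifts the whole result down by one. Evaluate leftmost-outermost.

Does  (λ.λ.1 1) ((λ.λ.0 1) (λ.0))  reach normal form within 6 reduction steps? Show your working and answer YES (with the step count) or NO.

  start: (λ.λ.1 1) ((λ.λ.0 1) (λ.0))
  [1] λ.(λ.λ.0 1) (λ.0) ((λ.λ.0 1) (λ.0))
  [2] λ.(λ.0 (λ.0)) ((λ.λ.0 1) (λ.0))
  [3] λ.(λ.λ.0 1) (λ.0) (λ.0)
  [4] λ.(λ.0 (λ.0)) (λ.0)
  [5] λ.(λ.0) (λ.0)
  [6] λ.λ.0

Answer: YES — reaches normal form λ.λ.0 in 6 ≤ 6 steps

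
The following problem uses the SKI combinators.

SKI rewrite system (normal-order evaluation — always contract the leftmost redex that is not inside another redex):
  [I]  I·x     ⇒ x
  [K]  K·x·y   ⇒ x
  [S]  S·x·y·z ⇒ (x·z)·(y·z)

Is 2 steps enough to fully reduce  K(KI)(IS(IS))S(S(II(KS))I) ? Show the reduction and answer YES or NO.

Answer: NO — after 2 steps the term is I(S(II(KS))I), not yet normal

Working:
  start: K(KI)(IS(IS))S(S(II(KS))I)
  [1] KIS(S(II(KS))I)
  [2] I(S(II(KS))I)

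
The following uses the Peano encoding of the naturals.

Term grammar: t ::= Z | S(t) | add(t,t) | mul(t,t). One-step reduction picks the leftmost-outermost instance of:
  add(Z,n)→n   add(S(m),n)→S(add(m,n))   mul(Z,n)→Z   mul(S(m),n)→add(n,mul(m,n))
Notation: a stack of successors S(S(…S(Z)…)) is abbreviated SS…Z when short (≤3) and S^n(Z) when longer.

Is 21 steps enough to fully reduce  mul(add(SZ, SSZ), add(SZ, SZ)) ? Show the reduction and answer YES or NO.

Answer: YES — reaches normal form S^6(Z) in 21 ≤ 21 steps

Reduction:
  start: mul(add(SZ, SSZ), add(SZ, SZ))
  →1  mul(S(add(Z, SSZ)), add(SZ, SZ))
  →2  add(add(SZ, SZ), mul(add(Z, SSZ), add(SZ, SZ)))
  →3  add(S(add(Z, SZ)), mul(add(Z, SSZ), add(SZ, SZ)))
  →4  S(add(add(Z, SZ), mul(add(Z, SSZ), add(SZ, SZ))))
  →5  S(add(SZ, mul(add(Z, SSZ), add(SZ, SZ))))
  →6  S(S(add(Z, mul(add(Z, SSZ), add(SZ, SZ)))))
  →7  S(S(mul(add(Z, SSZ), add(SZ, SZ))))
  →8  S(S(mul(SSZ, add(SZ, SZ))))
  →9  S(S(add(add(SZ, SZ), mul(SZ, add(SZ, SZ)))))
  →10  S(S(add(S(add(Z, SZ)), mul(SZ, add(SZ, SZ)))))
  →11  S(S(S(add(add(Z, SZ), mul(SZ, add(SZ, SZ))))))
  →12  S(S(S(add(SZ, mul(SZ, add(SZ, SZ))))))
  →13  S(S(S(S(add(Z, mul(SZ, add(SZ, SZ)))))))
  →14  S(S(S(S(mul(SZ, add(SZ, SZ))))))
  →15  S(S(S(S(add(add(SZ, SZ), mul(Z, add(SZ, SZ)))))))
  →16  S(S(S(S(add(S(add(Z, SZ)), mul(Z, add(SZ, SZ)))))))
  →17  S(S(S(S(S(add(add(Z, SZ), mul(Z, add(SZ, SZ))))))))
  →18  S(S(S(S(S(add(SZ, mul(Z, add(SZ, SZ))))))))
  →19  S(S(S(S(S(S(add(Z, mul(Z, add(SZ, SZ)))))))))
  →20  S(S(S(S(S(S(mul(Z, add(SZ, SZ))))))))
  →21  S^6(Z)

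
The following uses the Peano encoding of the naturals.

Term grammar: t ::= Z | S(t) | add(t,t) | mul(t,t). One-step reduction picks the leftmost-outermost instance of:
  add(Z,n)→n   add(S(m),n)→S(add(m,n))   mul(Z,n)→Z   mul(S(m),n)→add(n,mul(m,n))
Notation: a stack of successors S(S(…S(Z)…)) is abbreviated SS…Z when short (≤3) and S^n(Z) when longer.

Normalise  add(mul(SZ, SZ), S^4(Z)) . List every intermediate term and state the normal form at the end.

  start: add(mul(SZ, SZ), S^4(Z))
  step 1: add(add(SZ, mul(Z, SZ)), S^4(Z))
  step 2: add(S(add(Z, mul(Z, SZ))), S^4(Z))
  step 3: S(add(add(Z, mul(Z, SZ)), S^4(Z)))
  step 4: S(add(mul(Z, SZ), S^4(Z)))
  step 5: S(add(Z, S^4(Z)))
  step 6: S^5(Z)

Answer: normal form = S^5(Z)  (in 6 steps)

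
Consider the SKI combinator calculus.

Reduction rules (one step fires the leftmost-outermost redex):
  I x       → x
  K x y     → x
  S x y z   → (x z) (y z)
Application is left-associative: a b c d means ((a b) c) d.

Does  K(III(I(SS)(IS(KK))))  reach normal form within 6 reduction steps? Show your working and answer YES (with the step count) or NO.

  start: K(III(I(SS)(IS(KK))))
  step 1: K(II(I(SS)(IS(KK))))
  step 2: K(I(I(SS)(IS(KK))))
  step 3: K(I(SS)(IS(KK)))
  step 4: K(SS(IS(KK)))
  step 5: K(SS(S(KK)))

Answer: YES — reaches normal form K(SS(S(KK))) in 5 ≤ 6 steps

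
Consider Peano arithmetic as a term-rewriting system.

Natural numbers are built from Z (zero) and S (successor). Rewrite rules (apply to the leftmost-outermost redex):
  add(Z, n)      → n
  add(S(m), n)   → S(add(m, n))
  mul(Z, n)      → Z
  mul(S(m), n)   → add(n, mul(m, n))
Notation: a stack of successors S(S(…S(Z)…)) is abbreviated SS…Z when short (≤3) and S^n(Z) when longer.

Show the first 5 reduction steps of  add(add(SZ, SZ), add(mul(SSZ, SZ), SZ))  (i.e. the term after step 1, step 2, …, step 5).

Answer: after 5 steps: S(S(add(mul(SSZ, SZ), SZ)))

Reduction:
  start: add(add(SZ, SZ), add(mul(SSZ, SZ), SZ))
  →1  add(S(add(Z, SZ)), add(mul(SSZ, SZ), SZ))
  →2  S(add(add(Z, SZ), add(mul(SSZ, SZ), SZ)))
  →3  S(add(SZ, add(mul(SSZ, SZ), SZ)))
  →4  S(S(add(Z, add(mul(SSZ, SZ), SZ))))
  →5  S(S(add(mul(SSZ, SZ), SZ)))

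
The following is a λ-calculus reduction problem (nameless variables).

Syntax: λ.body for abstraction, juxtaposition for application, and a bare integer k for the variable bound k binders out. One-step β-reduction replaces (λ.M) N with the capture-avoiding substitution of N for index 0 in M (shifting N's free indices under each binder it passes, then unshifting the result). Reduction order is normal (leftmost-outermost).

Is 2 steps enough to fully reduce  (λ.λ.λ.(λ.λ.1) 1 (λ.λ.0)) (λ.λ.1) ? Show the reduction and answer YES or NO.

Answer: NO — after 2 steps the term is λ.λ.(λ.2) (λ.λ.0), not yet normal

Reduction:
  start: (λ.λ.λ.(λ.λ.1) 1 (λ.λ.0)) (λ.λ.1)
  [1] λ.λ.(λ.λ.1) 1 (λ.λ.0)
  [2] λ.λ.(λ.2) (λ.λ.0)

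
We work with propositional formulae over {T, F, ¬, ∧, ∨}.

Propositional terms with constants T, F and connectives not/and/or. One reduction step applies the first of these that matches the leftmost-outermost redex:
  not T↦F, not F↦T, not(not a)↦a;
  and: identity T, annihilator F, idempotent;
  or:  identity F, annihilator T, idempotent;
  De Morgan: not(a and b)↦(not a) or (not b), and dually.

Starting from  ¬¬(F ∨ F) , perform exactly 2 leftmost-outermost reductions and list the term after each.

  start: ¬¬(F ∨ F)
  step 1: F ∨ F
  step 2: F

Answer: after 2 steps: F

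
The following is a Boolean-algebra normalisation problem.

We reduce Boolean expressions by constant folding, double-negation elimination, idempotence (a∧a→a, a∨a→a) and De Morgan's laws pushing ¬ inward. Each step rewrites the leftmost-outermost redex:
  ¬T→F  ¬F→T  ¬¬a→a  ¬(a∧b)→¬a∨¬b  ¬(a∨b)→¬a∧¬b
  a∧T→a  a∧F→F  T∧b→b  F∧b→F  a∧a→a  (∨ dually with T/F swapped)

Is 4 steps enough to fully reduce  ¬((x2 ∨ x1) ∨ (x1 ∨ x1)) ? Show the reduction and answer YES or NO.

  start: ¬((x2 ∨ x1) ∨ (x1 ∨ x1))
  [1] ¬(x2 ∨ x1) ∧ ¬(x1 ∨ x1)
  [2] (¬x2 ∧ ¬x1) ∧ ¬(x1 ∨ x1)
  [3] (¬x2 ∧ ¬x1) ∧ (¬x1 ∧ ¬x1)
  [4] (¬x2 ∧ ¬x1) ∧ ¬x1

Answer: YES — reaches normal form (¬x2 ∧ ¬x1) ∧ ¬x1 in 4 ≤ 4 steps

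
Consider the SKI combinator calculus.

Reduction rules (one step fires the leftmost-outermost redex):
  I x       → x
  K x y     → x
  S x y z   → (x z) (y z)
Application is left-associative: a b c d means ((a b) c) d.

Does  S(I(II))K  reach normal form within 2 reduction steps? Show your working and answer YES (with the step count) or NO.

  start: S(I(II))K
  →1  S(II)K
  →2  SIK

Answer: YES — reaches normal form SIK in 2 ≤ 2 steps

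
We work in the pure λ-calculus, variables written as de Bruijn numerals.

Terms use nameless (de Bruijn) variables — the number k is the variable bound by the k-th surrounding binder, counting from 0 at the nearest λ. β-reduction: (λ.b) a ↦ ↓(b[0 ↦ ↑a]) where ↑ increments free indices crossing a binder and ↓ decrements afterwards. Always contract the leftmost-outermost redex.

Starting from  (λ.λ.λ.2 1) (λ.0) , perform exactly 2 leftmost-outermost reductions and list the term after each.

  start: (λ.λ.λ.2 1) (λ.0)
  step 1: λ.λ.(λ.0) 1
  step 2: λ.λ.1

Answer: after 2 steps: λ.λ.1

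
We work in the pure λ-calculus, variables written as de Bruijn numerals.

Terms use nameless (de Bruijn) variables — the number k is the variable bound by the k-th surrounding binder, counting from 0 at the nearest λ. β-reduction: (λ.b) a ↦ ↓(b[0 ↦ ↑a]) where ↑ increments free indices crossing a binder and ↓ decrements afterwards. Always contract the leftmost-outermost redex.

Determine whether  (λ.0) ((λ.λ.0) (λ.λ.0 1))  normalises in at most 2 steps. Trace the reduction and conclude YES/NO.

Answer: YES — reaches normal form λ.0 in 2 ≤ 2 steps

Reduction:
  start: (λ.0) ((λ.λ.0) (λ.λ.0 1))
  step 1: (λ.λ.0) (λ.λ.0 1)
  step 2: λ.0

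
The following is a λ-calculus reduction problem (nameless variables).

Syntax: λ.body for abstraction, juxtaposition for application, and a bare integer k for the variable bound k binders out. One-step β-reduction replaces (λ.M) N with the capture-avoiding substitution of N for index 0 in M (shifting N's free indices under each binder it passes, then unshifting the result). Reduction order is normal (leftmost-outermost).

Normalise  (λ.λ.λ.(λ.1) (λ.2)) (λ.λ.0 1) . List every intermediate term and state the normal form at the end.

Answer: normal form = λ.λ.0  (in 2 steps)

Reduction:
  start: (λ.λ.λ.(λ.1) (λ.2)) (λ.λ.0 1)
  step 1: λ.λ.(λ.1) (λ.2)
  step 2: λ.λ.0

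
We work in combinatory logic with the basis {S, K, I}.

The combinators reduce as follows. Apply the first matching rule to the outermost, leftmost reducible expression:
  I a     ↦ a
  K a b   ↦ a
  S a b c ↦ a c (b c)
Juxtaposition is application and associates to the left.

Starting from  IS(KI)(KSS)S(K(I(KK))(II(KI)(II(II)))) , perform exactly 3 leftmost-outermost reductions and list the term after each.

Answer: after 3 steps: I(KSSS)(K(I(KK))(II(KI)(II(II))))

Working:
  start: IS(KI)(KSS)S(K(I(KK))(II(KI)(II(II))))
  [1] S(KI)(KSS)S(K(I(KK))(II(KI)(II(II))))
  [2] KIS(KSSS)(K(I(KK))(II(KI)(II(II))))
  [3] I(KSSS)(K(I(KK))(II(KI)(II(II))))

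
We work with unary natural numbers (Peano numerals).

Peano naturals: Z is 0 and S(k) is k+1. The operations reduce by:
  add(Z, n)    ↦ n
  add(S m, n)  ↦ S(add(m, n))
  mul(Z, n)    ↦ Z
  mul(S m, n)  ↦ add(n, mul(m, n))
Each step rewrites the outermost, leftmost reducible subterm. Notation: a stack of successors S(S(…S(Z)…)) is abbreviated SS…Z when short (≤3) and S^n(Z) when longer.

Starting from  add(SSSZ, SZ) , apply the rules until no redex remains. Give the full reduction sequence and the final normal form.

Answer: normal form = S^4(Z)  (in 4 steps)

Derivation:
  start: add(SSSZ, SZ)
  →1  S(add(SSZ, SZ))
  →2  S(S(add(SZ, SZ)))
  →3  S(S(S(add(Z, SZ))))
  →4  S^4(Z)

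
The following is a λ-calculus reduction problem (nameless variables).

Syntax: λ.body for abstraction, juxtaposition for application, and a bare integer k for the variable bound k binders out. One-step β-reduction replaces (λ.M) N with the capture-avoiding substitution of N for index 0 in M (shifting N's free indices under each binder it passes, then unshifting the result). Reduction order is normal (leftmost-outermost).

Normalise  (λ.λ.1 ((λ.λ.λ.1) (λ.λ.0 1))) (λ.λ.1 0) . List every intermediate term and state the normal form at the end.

Answer: normal form = λ.λ.λ.1  (in 4 steps)

Derivation:
  start: (λ.λ.1 ((λ.λ.λ.1) (λ.λ.0 1))) (λ.λ.1 0)
  →1  λ.(λ.λ.1 0) ((λ.λ.λ.1) (λ.λ.0 1))
  →2  λ.λ.(λ.λ.λ.1) (λ.λ.0 1) 0
  →3  λ.λ.(λ.λ.1) 0
  →4  λ.λ.λ.1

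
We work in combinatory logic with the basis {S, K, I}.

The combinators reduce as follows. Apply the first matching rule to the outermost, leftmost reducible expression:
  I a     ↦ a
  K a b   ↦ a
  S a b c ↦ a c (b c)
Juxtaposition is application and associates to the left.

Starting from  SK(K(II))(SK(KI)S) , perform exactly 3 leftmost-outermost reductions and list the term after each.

Answer: after 3 steps: KS(KIS)

Derivation:
  start: SK(K(II))(SK(KI)S)
  →1  K(SK(KI)S)(K(II)(SK(KI)S))
  →2  SK(KI)S
  →3  KS(KIS)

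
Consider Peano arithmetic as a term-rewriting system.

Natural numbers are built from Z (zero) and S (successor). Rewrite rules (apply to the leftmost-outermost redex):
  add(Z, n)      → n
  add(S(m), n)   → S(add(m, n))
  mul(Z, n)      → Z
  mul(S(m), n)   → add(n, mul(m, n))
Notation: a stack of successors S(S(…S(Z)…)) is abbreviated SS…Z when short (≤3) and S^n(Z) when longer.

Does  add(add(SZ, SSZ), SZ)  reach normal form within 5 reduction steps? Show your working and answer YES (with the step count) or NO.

Answer: NO — after 5 steps the term is S(S(S(add(Z, SZ)))), not yet normal

Working:
  start: add(add(SZ, SSZ), SZ)
  [1] add(S(add(Z, SSZ)), SZ)
  [2] S(add(add(Z, SSZ), SZ))
  [3] S(add(SSZ, SZ))
  [4] S(S(add(SZ, SZ)))
  [5] S(S(S(add(Z, SZ))))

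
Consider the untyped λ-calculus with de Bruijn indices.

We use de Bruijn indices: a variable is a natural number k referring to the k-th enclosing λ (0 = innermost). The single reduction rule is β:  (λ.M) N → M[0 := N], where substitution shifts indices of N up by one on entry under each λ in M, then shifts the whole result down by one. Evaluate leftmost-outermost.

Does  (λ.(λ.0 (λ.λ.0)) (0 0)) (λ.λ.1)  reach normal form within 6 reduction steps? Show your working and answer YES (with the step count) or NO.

  start: (λ.(λ.0 (λ.λ.0)) (0 0)) (λ.λ.1)
  step 1: (λ.0 (λ.λ.0)) ((λ.λ.1) (λ.λ.1))
  step 2: (λ.λ.1) (λ.λ.1) (λ.λ.0)
  step 3: (λ.λ.λ.1) (λ.λ.0)
  step 4: λ.λ.1

Answer: YES — reaches normal form λ.λ.1 in 4 ≤ 6 steps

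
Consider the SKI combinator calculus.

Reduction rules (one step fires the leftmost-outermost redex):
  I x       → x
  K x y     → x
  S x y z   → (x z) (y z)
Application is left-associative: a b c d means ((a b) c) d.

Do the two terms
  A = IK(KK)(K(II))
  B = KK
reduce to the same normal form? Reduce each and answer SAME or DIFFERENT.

Answer: SAME — A ⇓ KK, B ⇓ KK

Reduction:
Term A:
  start: IK(KK)(K(II))
  [1] K(KK)(K(II))
  [2] KK

Term B:
  start: KK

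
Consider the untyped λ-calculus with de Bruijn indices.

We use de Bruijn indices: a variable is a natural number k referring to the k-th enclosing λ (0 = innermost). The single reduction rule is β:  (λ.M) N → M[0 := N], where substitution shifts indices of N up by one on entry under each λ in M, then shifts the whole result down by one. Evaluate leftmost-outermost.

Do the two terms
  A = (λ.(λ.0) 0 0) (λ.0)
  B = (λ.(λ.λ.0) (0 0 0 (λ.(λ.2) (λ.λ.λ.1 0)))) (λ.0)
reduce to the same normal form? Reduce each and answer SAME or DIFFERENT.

Answer: SAME — A ⇓ λ.0, B ⇓ λ.0

Working:
Term A:
  start: (λ.(λ.0) 0 0) (λ.0)
  [1] (λ.0) (λ.0) (λ.0)
  [2] (λ.0) (λ.0)
  [3] λ.0

Term B:
  start: (λ.(λ.λ.0) (0 0 0 (λ.(λ.2) (λ.λ.λ.1 0)))) (λ.0)
  [1] (λ.λ.0) ((λ.0) (λ.0) (λ.0) (λ.(λ.λ.0) (λ.λ.λ.1 0)))
  [2] λ.0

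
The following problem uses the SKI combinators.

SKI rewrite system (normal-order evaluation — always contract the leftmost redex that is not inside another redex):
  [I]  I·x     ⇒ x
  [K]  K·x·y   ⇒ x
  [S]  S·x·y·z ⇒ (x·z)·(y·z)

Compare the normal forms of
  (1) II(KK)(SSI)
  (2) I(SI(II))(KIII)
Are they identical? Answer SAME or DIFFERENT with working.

Answer: DIFFERENT — A ⇓ K, B ⇓ I

Derivation:
Term A:
  start: II(KK)(SSI)
  step 1: I(KK)(SSI)
  step 2: KK(SSI)
  step 3: K

Term B:
  start: I(SI(II))(KIII)
  step 1: SI(II)(KIII)
  step 2: I(KIII)(II(KIII))
  step 3: KIII(II(KIII))
  step 4: II(II(KIII))
  step 5: I(II(KIII))
  step 6: II(KIII)
  step 7: I(KIII)
  step 8: KIII
  step 9: II
  step 10: I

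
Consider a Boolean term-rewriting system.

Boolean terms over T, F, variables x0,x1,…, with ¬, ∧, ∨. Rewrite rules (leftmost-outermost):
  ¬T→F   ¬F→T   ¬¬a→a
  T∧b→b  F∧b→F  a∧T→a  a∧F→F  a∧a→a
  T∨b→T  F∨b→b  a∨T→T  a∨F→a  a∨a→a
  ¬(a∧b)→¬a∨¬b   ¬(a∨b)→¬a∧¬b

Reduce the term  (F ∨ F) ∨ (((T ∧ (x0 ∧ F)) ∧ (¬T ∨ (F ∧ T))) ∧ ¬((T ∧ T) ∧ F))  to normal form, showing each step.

  start: (F ∨ F) ∨ (((T ∧ (x0 ∧ F)) ∧ (¬T ∨ (F ∧ T))) ∧ ¬((T ∧ T) ∧ F))
  step 1: F ∨ (((T ∧ (x0 ∧ F)) ∧ (¬T ∨ (F ∧ T))) ∧ ¬((T ∧ T) ∧ F))
  step 2: ((T ∧ (x0 ∧ F)) ∧ (¬T ∨ (F ∧ T))) ∧ ¬((T ∧ T) ∧ F)
  step 3: ((x0 ∧ F) ∧ (¬T ∨ (F ∧ T))) ∧ ¬((T ∧ T) ∧ F)
  step 4: (F ∧ (¬T ∨ (F ∧ T))) ∧ ¬((T ∧ T) ∧ F)
  step 5: F ∧ ¬((T ∧ T) ∧ F)
  step 6: F

Answer: normal form = F  (in 6 steps)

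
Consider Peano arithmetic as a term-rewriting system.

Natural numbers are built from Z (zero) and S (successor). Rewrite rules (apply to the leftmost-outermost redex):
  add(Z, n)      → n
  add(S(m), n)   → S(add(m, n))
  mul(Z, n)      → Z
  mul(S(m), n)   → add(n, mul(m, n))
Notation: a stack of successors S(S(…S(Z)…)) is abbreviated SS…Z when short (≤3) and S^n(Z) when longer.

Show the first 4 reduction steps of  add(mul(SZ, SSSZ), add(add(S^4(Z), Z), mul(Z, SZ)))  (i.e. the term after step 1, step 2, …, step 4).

Answer: after 4 steps: S(add(S(add(SZ, mul(Z, SSSZ))), add(add(S^4(Z), Z), mul(Z, SZ))))

Reduction:
  start: add(mul(SZ, SSSZ), add(add(S^4(Z), Z), mul(Z, SZ)))
  [1] add(add(SSSZ, mul(Z, SSSZ)), add(add(S^4(Z), Z), mul(Z, SZ)))
  [2] add(S(add(SSZ, mul(Z, SSSZ))), add(add(S^4(Z), Z), mul(Z, SZ)))
  [3] S(add(add(SSZ, mul(Z, SSSZ)), add(add(S^4(Z), Z), mul(Z, SZ))))
  [4] S(add(S(add(SZ, mul(Z, SSSZ))), add(add(S^4(Z), Z), mul(Z, SZ))))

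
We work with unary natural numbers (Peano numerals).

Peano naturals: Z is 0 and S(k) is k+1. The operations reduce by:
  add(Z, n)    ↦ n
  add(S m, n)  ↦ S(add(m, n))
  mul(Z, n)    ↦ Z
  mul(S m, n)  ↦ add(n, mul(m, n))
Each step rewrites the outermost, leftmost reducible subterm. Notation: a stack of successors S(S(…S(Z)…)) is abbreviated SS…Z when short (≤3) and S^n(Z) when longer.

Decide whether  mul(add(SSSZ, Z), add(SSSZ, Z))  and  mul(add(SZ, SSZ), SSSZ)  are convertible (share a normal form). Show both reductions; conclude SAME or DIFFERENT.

Answer: SAME — A ⇓ S^9(Z), B ⇓ S^9(Z)

Reduction:
Term A:
  start: mul(add(SSSZ, Z), add(SSSZ, Z))
  step 1: mul(S(add(SSZ, Z)), add(SSSZ, Z))
  step 2: add(add(SSSZ, Z), mul(add(SSZ, Z), add(SSSZ, Z)))
  step 3: add(S(add(SSZ, Z)), mul(add(SSZ, Z), add(SSSZ, Z)))
  step 4: S(add(add(SSZ, Z), mul(add(SSZ, Z), add(SSSZ, Z))))
  step 5: S(add(S(add(SZ, Z)), mul(add(SSZ, Z), add(SSSZ, Z))))
  step 6: S(S(add(add(SZ, Z), mul(add(SSZ, Z), add(SSSZ, Z)))))
  step 7: S(S(add(S(add(Z, Z)), mul(add(SSZ, Z), add(SSSZ, Z)))))
  step 8: S(S(S(add(add(Z, Z), mul(add(SSZ, Z), add(SSSZ, Z))))))
  step 9: S(S(S(add(Z, mul(add(SSZ, Z), add(SSSZ, Z))))))
  step 10: S(S(S(mul(add(SSZ, Z), add(SSSZ, Z)))))
  step 11: S(S(S(mul(S(add(SZ, Z)), add(SSSZ, Z)))))
  step 12: S(S(S(add(add(SSSZ, Z), mul(add(SZ, Z), add(SSSZ, Z))))))
  step 13: S(S(S(add(S(add(SSZ, Z)), mul(add(SZ, Z), add(SSSZ, Z))))))
  step 14: S(S(S(S(add(add(SSZ, Z), mul(add(SZ, Z), add(SSSZ, Z)))))))
  step 15: S(S(S(S(add(S(add(SZ, Z)), mul(add(SZ, Z), add(SSSZ, Z)))))))
  step 16: S(S(S(S(S(add(add(SZ, Z), mul(add(SZ, Z), add(SSSZ, Z))))))))
  step 17: S(S(S(S(S(add(S(add(Z, Z)), mul(add(SZ, Z), add(SSSZ, Z))))))))
  step 18: S(S(S(S(S(S(add(add(Z, Z), mul(add(SZ, Z), add(SSSZ, Z)))))))))
  step 19: S(S(S(S(S(S(add(Z, mul(add(SZ, Z), add(SSSZ, Z)))))))))
  step 20: S(S(S(S(S(S(mul(add(SZ, Z), add(SSSZ, Z))))))))
  step 21: S(S(S(S(S(S(mul(S(add(Z, Z)), add(SSSZ, Z))))))))
  step 22: S(S(S(S(S(S(add(add(SSSZ, Z), mul(add(Z, Z), add(SSSZ, Z)))))))))
  step 23: S(S(S(S(S(S(add(S(add(SSZ, Z)), mul(add(Z, Z), add(SSSZ, Z)))))))))
  step 24: S(S(S(S(S(S(S(add(add(SSZ, Z), mul(add(Z, Z), add(SSSZ, Z))))))))))
  step 25: S(S(S(S(S(S(S(add(S(add(SZ, Z)), mul(add(Z, Z), add(SSSZ, Z))))))))))
  step 26: S(S(S(S(S(S(S(S(add(add(SZ, Z), mul(add(Z, Z), add(SSSZ, Z)))))))))))
  step 27: S(S(S(S(S(S(S(S(add(S(add(Z, Z)), mul(add(Z, Z), add(SSSZ, Z)))))))))))
  step 28: S(S(S(S(S(S(S(S(S(add(add(Z, Z), mul(add(Z, Z), add(SSSZ, Z))))))))))))
  step 29: S(S(S(S(S(S(S(S(S(add(Z, mul(add(Z, Z), add(SSSZ, Z))))))))))))
  step 30: S(S(S(S(S(S(S(S(S(mul(add(Z, Z), add(SSSZ, Z)))))))))))
  step 31: S(S(S(S(S(S(S(S(S(mul(Z, add(SSSZ, Z)))))))))))
  step 32: S^9(Z)

Term B:
  start: mul(add(SZ, SSZ), SSSZ)
  step 1: mul(S(add(Z, SSZ)), SSSZ)
  step 2: add(SSSZ, mul(add(Z, SSZ), SSSZ))
  step 3: S(add(SSZ, mul(add(Z, SSZ), SSSZ)))
  step 4: S(S(add(SZ, mul(add(Z, SSZ), SSSZ))))
  step 5: S(S(S(add(Z, mul(add(Z, SSZ), SSSZ)))))
  step 6: S(S(S(mul(add(Z, SSZ), SSSZ))))
  step 7: S(S(S(mul(SSZ, SSSZ))))
  step 8: S(S(S(add(SSSZ, mul(SZ, SSSZ)))))
  step 9: S(S(S(S(add(SSZ, mul(SZ, SSSZ))))))
  step 10: S(S(S(S(S(add(SZ, mul(SZ, SSSZ)))))))
  step 11: S(S(S(S(S(S(add(Z, mul(SZ, SSSZ))))))))
  step 12: S(S(S(S(S(S(mul(SZ, SSSZ)))))))
  step 13: S(S(S(S(S(S(add(SSSZ, mul(Z, SSSZ))))))))
  step 14: S(S(S(S(S(S(S(add(SSZ, mul(Z, SSSZ)))))))))
  step 15: S(S(S(S(S(S(S(S(add(SZ, mul(Z, SSSZ))))))))))
  step 16: S(S(S(S(S(S(S(S(S(add(Z, mul(Z, SSSZ)))))))))))
  step 17: S(S(S(S(S(S(S(S(S(mul(Z, SSSZ))))))))))
  step 18: S^9(Z)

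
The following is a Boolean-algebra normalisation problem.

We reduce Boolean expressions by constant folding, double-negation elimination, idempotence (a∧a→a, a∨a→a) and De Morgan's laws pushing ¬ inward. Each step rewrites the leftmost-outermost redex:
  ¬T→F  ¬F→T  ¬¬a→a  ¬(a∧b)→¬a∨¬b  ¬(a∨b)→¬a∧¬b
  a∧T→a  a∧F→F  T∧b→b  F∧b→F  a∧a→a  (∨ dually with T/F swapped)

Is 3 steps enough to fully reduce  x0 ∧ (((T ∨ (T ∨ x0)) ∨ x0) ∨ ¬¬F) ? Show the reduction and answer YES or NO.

Answer: NO — after 3 steps the term is x0 ∧ T, not yet normal

Working:
  start: x0 ∧ (((T ∨ (T ∨ x0)) ∨ x0) ∨ ¬¬F)
  →1  x0 ∧ ((T ∨ x0) ∨ ¬¬F)
  →2  x0 ∧ (T ∨ ¬¬F)
  →3  x0 ∧ T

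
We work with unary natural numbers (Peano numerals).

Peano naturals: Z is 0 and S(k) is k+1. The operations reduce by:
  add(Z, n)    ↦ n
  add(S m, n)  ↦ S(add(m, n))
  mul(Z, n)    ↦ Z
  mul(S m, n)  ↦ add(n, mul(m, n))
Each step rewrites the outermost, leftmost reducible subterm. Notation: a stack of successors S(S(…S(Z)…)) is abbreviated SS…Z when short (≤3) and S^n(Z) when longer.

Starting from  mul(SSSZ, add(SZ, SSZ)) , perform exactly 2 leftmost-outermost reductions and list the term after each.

Answer: after 2 steps: add(S(add(Z, SSZ)), mul(SSZ, add(SZ, SSZ)))

Derivation:
  start: mul(SSSZ, add(SZ, SSZ))
  step 1: add(add(SZ, SSZ), mul(SSZ, add(SZ, SSZ)))
  step 2: add(S(add(Z, SSZ)), mul(SSZ, add(SZ, SSZ)))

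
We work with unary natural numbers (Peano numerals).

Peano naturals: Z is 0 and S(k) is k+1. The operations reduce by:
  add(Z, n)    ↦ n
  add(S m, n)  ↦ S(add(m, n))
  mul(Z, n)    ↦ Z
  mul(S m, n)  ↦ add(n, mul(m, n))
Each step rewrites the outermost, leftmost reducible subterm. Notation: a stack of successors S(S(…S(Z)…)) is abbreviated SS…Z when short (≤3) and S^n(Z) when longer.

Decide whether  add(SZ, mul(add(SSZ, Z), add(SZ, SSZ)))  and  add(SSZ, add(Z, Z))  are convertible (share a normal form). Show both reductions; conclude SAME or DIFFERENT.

Answer: DIFFERENT — A ⇓ S^7(Z), B ⇓ SSZ

Reduction:
Term A:
  start: add(SZ, mul(add(SSZ, Z), add(SZ, SSZ)))
  →1  S(add(Z, mul(add(SSZ, Z), add(SZ, SSZ))))
  →2  S(mul(add(SSZ, Z), add(SZ, SSZ)))
  →3  S(mul(S(add(SZ, Z)), add(SZ, SSZ)))
  →4  S(add(add(SZ, SSZ), mul(add(SZ, Z), add(SZ, SSZ))))
  →5  S(add(S(add(Z, SSZ)), mul(add(SZ, Z), add(SZ, SSZ))))
  →6  S(S(add(add(Z, SSZ), mul(add(SZ, Z), add(SZ, SSZ)))))
  →7  S(S(add(SSZ, mul(add(SZ, Z), add(SZ, SSZ)))))
  →8  S(S(S(add(SZ, mul(add(SZ, Z), add(SZ, SSZ))))))
  →9  S(S(S(S(add(Z, mul(add(SZ, Z), add(SZ, SSZ)))))))
  →10  S(S(S(S(mul(add(SZ, Z), add(SZ, SSZ))))))
  →11  S(S(S(S(mul(S(add(Z, Z)), add(SZ, SSZ))))))
  →12  S(S(S(S(add(add(SZ, SSZ), mul(add(Z, Z), add(SZ, SSZ)))))))
  →13  S(S(S(S(add(S(add(Z, SSZ)), mul(add(Z, Z), add(SZ, SSZ)))))))
  →14  S(S(S(S(S(add(add(Z, SSZ), mul(add(Z, Z), add(SZ, SSZ))))))))
  →15  S(S(S(S(S(add(SSZ, mul(add(Z, Z), add(SZ, SSZ))))))))
  →16  S(S(S(S(S(S(add(SZ, mul(add(Z, Z), add(SZ, SSZ)))))))))
  →17  S(S(S(S(S(S(S(add(Z, mul(add(Z, Z), add(SZ, SSZ))))))))))
  →18  S(S(S(S(S(S(S(mul(add(Z, Z), add(SZ, SSZ)))))))))
  →19  S(S(S(S(S(S(S(mul(Z, add(SZ, SSZ)))))))))
  →20  S^7(Z)

Term B:
  start: add(SSZ, add(Z, Z))
  →1  S(add(SZ, add(Z, Z)))
  →2  S(S(add(Z, add(Z, Z))))
  →3  S(S(add(Z, Z)))
  →4  SSZ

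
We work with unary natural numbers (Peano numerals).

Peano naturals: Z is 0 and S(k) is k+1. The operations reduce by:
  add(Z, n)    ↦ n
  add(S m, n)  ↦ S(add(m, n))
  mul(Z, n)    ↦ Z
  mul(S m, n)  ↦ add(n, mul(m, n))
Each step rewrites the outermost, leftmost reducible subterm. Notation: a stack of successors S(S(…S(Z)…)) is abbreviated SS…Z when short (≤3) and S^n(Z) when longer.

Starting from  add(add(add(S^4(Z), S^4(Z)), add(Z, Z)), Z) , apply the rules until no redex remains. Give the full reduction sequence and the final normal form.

  start: add(add(add(S^4(Z), S^4(Z)), add(Z, Z)), Z)
  [1] add(add(S(add(SSSZ, S^4(Z))), add(Z, Z)), Z)
  [2] add(S(add(add(SSSZ, S^4(Z)), add(Z, Z))), Z)
  [3] S(add(add(add(SSSZ, S^4(Z)), add(Z, Z)), Z))
  [4] S(add(add(S(add(SSZ, S^4(Z))), add(Z, Z)), Z))
  [5] S(add(S(add(add(SSZ, S^4(Z)), add(Z, Z))), Z))
  [6] S(S(add(add(add(SSZ, S^4(Z)), add(Z, Z)), Z)))
  [7] S(S(add(add(S(add(SZ, S^4(Z))), add(Z, Z)), Z)))
  [8] S(S(add(S(add(add(SZ, S^4(Z)), add(Z, Z))), Z)))
  [9] S(S(S(add(add(add(SZ, S^4(Z)), add(Z, Z)), Z))))
  [10] S(S(S(add(add(S(add(Z, S^4(Z))), add(Z, Z)), Z))))
  [11] S(S(S(add(S(add(add(Z, S^4(Z)), add(Z, Z))), Z))))
  [12] S(S(S(S(add(add(add(Z, S^4(Z)), add(Z, Z)), Z)))))
  [13] S(S(S(S(add(add(S^4(Z), add(Z, Z)), Z)))))
  [14] S(S(S(S(add(S(add(SSSZ, add(Z, Z))), Z)))))
  [15] S(S(S(S(S(add(add(SSSZ, add(Z, Z)), Z))))))
  [16] S(S(S(S(S(add(S(add(SSZ, add(Z, Z))), Z))))))
  [17] S(S(S(S(S(S(add(add(SSZ, add(Z, Z)), Z)))))))
  [18] S(S(S(S(S(S(add(S(add(SZ, add(Z, Z))), Z)))))))
  [19] S(S(S(S(S(S(S(add(add(SZ, add(Z, Z)), Z))))))))
  [20] S(S(S(S(S(S(S(add(S(add(Z, add(Z, Z))), Z))))))))
  [21] S(S(S(S(S(S(S(S(add(add(Z, add(Z, Z)), Z)))))))))
  [22] S(S(S(S(S(S(S(S(add(add(Z, Z), Z)))))))))
  [23] S(S(S(S(S(S(S(S(add(Z, Z)))))))))
  [24] S^8(Z)

Answer: normal form = S^8(Z)  (in 24 steps)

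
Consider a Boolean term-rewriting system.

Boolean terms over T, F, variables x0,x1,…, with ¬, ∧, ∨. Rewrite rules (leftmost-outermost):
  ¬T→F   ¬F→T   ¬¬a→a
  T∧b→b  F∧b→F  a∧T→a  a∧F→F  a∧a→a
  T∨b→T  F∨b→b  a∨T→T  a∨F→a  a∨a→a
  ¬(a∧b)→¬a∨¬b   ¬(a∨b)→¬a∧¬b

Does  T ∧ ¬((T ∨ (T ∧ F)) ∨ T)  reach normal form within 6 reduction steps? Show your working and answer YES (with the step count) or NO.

Answer: YES — reaches normal form F in 6 ≤ 6 steps

Working:
  start: T ∧ ¬((T ∨ (T ∧ F)) ∨ T)
  →1  ¬((T ∨ (T ∧ F)) ∨ T)
  →2  ¬(T ∨ (T ∧ F)) ∧ ¬T
  →3  (¬T ∧ ¬(T ∧ F)) ∧ ¬T
  →4  (F ∧ ¬(T ∧ F)) ∧ ¬T
  →5  F ∧ ¬T
  →6  F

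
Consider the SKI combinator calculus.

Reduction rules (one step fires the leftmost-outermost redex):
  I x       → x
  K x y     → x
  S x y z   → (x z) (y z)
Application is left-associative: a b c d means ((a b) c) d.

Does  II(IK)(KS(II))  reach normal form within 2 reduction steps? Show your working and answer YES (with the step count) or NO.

Answer: NO — after 2 steps the term is IK(KS(II)), not yet normal

Derivation:
  start: II(IK)(KS(II))
  step 1: I(IK)(KS(II))
  step 2: IK(KS(II))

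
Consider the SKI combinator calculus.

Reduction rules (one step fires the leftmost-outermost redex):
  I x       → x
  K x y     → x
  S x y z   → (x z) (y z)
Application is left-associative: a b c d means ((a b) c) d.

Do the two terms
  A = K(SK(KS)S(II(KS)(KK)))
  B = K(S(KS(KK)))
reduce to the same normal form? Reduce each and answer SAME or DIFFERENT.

Term A:
  start: K(SK(KS)S(II(KS)(KK)))
  →1  K(KS(KSS)(II(KS)(KK)))
  →2  K(S(II(KS)(KK)))
  →3  K(S(I(KS)(KK)))
  →4  K(S(KS(KK)))
  →5  K(SS)

Term B:
  start: K(S(KS(KK)))
  →1  K(SS)

Answer: SAME — A ⇓ K(SS), B ⇓ K(SS)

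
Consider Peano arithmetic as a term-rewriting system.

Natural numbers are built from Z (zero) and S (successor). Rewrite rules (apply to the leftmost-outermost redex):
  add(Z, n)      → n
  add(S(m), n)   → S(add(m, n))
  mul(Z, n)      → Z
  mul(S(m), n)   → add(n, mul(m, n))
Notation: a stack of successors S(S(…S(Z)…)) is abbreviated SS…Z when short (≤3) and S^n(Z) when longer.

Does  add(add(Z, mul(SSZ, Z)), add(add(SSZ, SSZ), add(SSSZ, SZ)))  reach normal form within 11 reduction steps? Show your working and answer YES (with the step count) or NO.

Answer: NO — after 11 steps the term is S(S(add(add(Z, SSZ), add(SSSZ, SZ)))), not yet normal

Reduction:
  start: add(add(Z, mul(SSZ, Z)), add(add(SSZ, SSZ), add(SSSZ, SZ)))
  [1] add(mul(SSZ, Z), add(add(SSZ, SSZ), add(SSSZ, SZ)))
  [2] add(add(Z, mul(SZ, Z)), add(add(SSZ, SSZ), add(SSSZ, SZ)))
  [3] add(mul(SZ, Z), add(add(SSZ, SSZ), add(SSSZ, SZ)))
  [4] add(add(Z, mul(Z, Z)), add(add(SSZ, SSZ), add(SSSZ, SZ)))
  [5] add(mul(Z, Z), add(add(SSZ, SSZ), add(SSSZ, SZ)))
  [6] add(Z, add(add(SSZ, SSZ), add(SSSZ, SZ)))
  [7] add(add(SSZ, SSZ), add(SSSZ, SZ))
  [8] add(S(add(SZ, SSZ)), add(SSSZ, SZ))
  [9] S(add(add(SZ, SSZ), add(SSSZ, SZ)))
  [10] S(add(S(add(Z, SSZ)), add(SSSZ, SZ)))
  [11] S(S(add(add(Z, SSZ), add(SSSZ, SZ))))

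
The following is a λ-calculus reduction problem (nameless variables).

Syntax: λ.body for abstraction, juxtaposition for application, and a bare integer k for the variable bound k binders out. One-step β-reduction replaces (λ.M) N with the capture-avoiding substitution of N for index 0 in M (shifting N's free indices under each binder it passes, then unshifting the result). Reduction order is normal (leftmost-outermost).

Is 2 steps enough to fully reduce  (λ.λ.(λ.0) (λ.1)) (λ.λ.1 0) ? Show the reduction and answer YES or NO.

  start: (λ.λ.(λ.0) (λ.1)) (λ.λ.1 0)
  [1] λ.(λ.0) (λ.1)
  [2] λ.λ.1

Answer: YES — reaches normal form λ.λ.1 in 2 ≤ 2 steps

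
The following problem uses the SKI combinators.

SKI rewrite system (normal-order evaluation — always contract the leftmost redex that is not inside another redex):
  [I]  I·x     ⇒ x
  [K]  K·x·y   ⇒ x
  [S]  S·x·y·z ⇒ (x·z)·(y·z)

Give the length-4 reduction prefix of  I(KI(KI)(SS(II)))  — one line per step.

Answer: after 4 steps: SSI

Reduction:
  start: I(KI(KI)(SS(II)))
  →1  KI(KI)(SS(II))
  →2  I(SS(II))
  →3  SS(II)
  →4  SSI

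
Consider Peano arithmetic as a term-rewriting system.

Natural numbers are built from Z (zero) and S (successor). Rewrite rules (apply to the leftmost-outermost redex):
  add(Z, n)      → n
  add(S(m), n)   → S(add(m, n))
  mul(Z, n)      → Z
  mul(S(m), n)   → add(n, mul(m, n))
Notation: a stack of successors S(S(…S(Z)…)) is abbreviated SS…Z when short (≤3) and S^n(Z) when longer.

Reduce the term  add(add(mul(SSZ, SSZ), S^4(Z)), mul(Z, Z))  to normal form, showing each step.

  start: add(add(mul(SSZ, SSZ), S^4(Z)), mul(Z, Z))
  [1] add(add(add(SSZ, mul(SZ, SSZ)), S^4(Z)), mul(Z, Z))
  [2] add(add(S(add(SZ, mul(SZ, SSZ))), S^4(Z)), mul(Z, Z))
  [3] add(S(add(add(SZ, mul(SZ, SSZ)), S^4(Z))), mul(Z, Z))
  [4] S(add(add(add(SZ, mul(SZ, SSZ)), S^4(Z)), mul(Z, Z)))
  [5] S(add(add(S(add(Z, mul(SZ, SSZ))), S^4(Z)), mul(Z, Z)))
  [6] S(add(S(add(add(Z, mul(SZ, SSZ)), S^4(Z))), mul(Z, Z)))
  [7] S(S(add(add(add(Z, mul(SZ, SSZ)), S^4(Z)), mul(Z, Z))))
  [8] S(S(add(add(mul(SZ, SSZ), S^4(Z)), mul(Z, Z))))
  [9] S(S(add(add(add(SSZ, mul(Z, SSZ)), S^4(Z)), mul(Z, Z))))
  [10] S(S(add(add(S(add(SZ, mul(Z, SSZ))), S^4(Z)), mul(Z, Z))))
  [11] S(S(add(S(add(add(SZ, mul(Z, SSZ)), S^4(Z))), mul(Z, Z))))
  [12] S(S(S(add(add(add(SZ, mul(Z, SSZ)), S^4(Z)), mul(Z, Z)))))
  [13] S(S(S(add(add(S(add(Z, mul(Z, SSZ))), S^4(Z)), mul(Z, Z)))))
  [14] S(S(S(add(S(add(add(Z, mul(Z, SSZ)), S^4(Z))), mul(Z, Z)))))
  [15] S(S(S(S(add(add(add(Z, mul(Z, SSZ)), S^4(Z)), mul(Z, Z))))))
  [16] S(S(S(S(add(add(mul(Z, SSZ), S^4(Z)), mul(Z, Z))))))
  [17] S(S(S(S(add(add(Z, S^4(Z)), mul(Z, Z))))))
  [18] S(S(S(S(add(S^4(Z), mul(Z, Z))))))
  [19] S(S(S(S(S(add(SSSZ, mul(Z, Z)))))))
  [20] S(S(S(S(S(S(add(SSZ, mul(Z, Z))))))))
  [21] S(S(S(S(S(S(S(add(SZ, mul(Z, Z)))))))))
  [22] S(S(S(S(S(S(S(S(add(Z, mul(Z, Z))))))))))
  [23] S(S(S(S(S(S(S(S(mul(Z, Z)))))))))
  [24] S^8(Z)

Answer: normal form = S^8(Z)  (in 24 steps)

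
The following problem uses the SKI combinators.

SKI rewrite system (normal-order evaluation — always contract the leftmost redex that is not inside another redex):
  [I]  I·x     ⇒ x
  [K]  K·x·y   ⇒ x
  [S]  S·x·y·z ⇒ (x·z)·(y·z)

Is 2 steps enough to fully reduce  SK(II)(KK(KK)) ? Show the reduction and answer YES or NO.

  start: SK(II)(KK(KK))
  step 1: K(KK(KK))(II(KK(KK)))
  step 2: KK(KK)

Answer: NO — after 2 steps the term is KK(KK), not yet normal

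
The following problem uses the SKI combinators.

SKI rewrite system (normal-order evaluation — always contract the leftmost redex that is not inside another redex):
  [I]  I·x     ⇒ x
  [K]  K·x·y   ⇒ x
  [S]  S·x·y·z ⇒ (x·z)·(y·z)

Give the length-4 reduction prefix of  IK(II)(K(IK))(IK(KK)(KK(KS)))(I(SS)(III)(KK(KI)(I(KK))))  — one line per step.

  start: IK(II)(K(IK))(IK(KK)(KK(KS)))(I(SS)(III)(KK(KI)(I(KK))))
  [1] K(II)(K(IK))(IK(KK)(KK(KS)))(I(SS)(III)(KK(KI)(I(KK))))
  [2] II(IK(KK)(KK(KS)))(I(SS)(III)(KK(KI)(I(KK))))
  [3] I(IK(KK)(KK(KS)))(I(SS)(III)(KK(KI)(I(KK))))
  [4] IK(KK)(KK(KS))(I(SS)(III)(KK(KI)(I(KK))))

Answer: after 4 steps: IK(KK)(KK(KS))(I(SS)(III)(KK(KI)(I(KK))))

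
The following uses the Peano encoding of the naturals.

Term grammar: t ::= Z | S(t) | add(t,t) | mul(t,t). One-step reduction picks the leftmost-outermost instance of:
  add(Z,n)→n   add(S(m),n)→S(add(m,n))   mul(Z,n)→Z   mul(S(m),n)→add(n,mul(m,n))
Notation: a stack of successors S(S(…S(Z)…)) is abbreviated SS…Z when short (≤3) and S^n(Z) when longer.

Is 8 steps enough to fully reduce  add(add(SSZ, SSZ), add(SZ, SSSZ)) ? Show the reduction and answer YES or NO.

Answer: NO — after 8 steps the term is S(S(S(S(add(SZ, SSSZ))))), not yet normal

Derivation:
  start: add(add(SSZ, SSZ), add(SZ, SSSZ))
  step 1: add(S(add(SZ, SSZ)), add(SZ, SSSZ))
  step 2: S(add(add(SZ, SSZ), add(SZ, SSSZ)))
  step 3: S(add(S(add(Z, SSZ)), add(SZ, SSSZ)))
  step 4: S(S(add(add(Z, SSZ), add(SZ, SSSZ))))
  step 5: S(S(add(SSZ, add(SZ, SSSZ))))
  step 6: S(S(S(add(SZ, add(SZ, SSSZ)))))
  step 7: S(S(S(S(add(Z, add(SZ, SSSZ))))))
  step 8: S(S(S(S(add(SZ, SSSZ)))))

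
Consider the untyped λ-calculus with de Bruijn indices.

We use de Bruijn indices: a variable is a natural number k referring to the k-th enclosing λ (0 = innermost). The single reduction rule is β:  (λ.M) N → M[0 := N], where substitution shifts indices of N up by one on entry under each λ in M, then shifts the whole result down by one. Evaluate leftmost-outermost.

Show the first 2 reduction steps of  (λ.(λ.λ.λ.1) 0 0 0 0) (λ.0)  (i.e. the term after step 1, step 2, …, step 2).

Answer: after 2 steps: (λ.λ.1) (λ.0) (λ.0) (λ.0)

Working:
  start: (λ.(λ.λ.λ.1) 0 0 0 0) (λ.0)
  →1  (λ.λ.λ.1) (λ.0) (λ.0) (λ.0) (λ.0)
  →2  (λ.λ.1) (λ.0) (λ.0) (λ.0)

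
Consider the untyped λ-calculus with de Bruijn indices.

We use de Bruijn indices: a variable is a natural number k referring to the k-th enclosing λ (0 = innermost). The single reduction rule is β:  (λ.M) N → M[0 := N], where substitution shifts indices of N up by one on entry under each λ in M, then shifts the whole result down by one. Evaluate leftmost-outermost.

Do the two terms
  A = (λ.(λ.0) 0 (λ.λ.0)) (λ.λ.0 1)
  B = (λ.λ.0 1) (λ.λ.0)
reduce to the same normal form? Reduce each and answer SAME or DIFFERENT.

Term A:
  start: (λ.(λ.0) 0 (λ.λ.0)) (λ.λ.0 1)
  [1] (λ.0) (λ.λ.0 1) (λ.λ.0)
  [2] (λ.λ.0 1) (λ.λ.0)
  [3] λ.0 (λ.λ.0)

Term B:
  start: (λ.λ.0 1) (λ.λ.0)
  [1] λ.0 (λ.λ.0)

Answer: SAME — A ⇓ λ.0 (λ.λ.0), B ⇓ λ.0 (λ.λ.0)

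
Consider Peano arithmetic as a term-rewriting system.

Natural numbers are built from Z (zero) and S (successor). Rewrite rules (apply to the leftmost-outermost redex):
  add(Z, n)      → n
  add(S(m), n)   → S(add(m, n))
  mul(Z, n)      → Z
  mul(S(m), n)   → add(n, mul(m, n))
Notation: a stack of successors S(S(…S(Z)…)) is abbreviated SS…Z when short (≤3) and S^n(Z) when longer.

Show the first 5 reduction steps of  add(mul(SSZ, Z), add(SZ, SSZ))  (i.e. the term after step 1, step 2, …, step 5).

  start: add(mul(SSZ, Z), add(SZ, SSZ))
  →1  add(add(Z, mul(SZ, Z)), add(SZ, SSZ))
  →2  add(mul(SZ, Z), add(SZ, SSZ))
  →3  add(add(Z, mul(Z, Z)), add(SZ, SSZ))
  →4  add(mul(Z, Z), add(SZ, SSZ))
  →5  add(Z, add(SZ, SSZ))

Answer: after 5 steps: add(Z, add(SZ, SSZ))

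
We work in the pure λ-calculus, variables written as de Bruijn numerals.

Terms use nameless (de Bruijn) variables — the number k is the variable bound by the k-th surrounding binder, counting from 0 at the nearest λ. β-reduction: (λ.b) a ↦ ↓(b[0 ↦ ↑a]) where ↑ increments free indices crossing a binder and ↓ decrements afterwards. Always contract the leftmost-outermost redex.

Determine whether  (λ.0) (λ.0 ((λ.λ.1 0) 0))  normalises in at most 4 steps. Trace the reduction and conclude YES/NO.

  start: (λ.0) (λ.0 ((λ.λ.1 0) 0))
  step 1: λ.0 ((λ.λ.1 0) 0)
  step 2: λ.0 (λ.1 0)

Answer: YES — reaches normal form λ.0 (λ.1 0) in 2 ≤ 4 steps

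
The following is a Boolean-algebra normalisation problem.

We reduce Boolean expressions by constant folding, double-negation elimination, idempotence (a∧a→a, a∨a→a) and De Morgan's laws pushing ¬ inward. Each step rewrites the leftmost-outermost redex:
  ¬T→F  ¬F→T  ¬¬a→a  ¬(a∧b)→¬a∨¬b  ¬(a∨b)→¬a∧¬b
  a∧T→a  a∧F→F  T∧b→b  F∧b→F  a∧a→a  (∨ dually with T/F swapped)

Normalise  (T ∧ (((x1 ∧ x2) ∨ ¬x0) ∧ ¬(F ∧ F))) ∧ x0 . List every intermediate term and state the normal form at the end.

  start: (T ∧ (((x1 ∧ x2) ∨ ¬x0) ∧ ¬(F ∧ F))) ∧ x0
  [1] (((x1 ∧ x2) ∨ ¬x0) ∧ ¬(F ∧ F)) ∧ x0
  [2] (((x1 ∧ x2) ∨ ¬x0) ∧ (¬F ∨ ¬F)) ∧ x0
  [3] (((x1 ∧ x2) ∨ ¬x0) ∧ ¬F) ∧ x0
  [4] (((x1 ∧ x2) ∨ ¬x0) ∧ T) ∧ x0
  [5] ((x1 ∧ x2) ∨ ¬x0) ∧ x0

Answer: normal form = ((x1 ∧ x2) ∨ ¬x0) ∧ x0  (in 5 steps)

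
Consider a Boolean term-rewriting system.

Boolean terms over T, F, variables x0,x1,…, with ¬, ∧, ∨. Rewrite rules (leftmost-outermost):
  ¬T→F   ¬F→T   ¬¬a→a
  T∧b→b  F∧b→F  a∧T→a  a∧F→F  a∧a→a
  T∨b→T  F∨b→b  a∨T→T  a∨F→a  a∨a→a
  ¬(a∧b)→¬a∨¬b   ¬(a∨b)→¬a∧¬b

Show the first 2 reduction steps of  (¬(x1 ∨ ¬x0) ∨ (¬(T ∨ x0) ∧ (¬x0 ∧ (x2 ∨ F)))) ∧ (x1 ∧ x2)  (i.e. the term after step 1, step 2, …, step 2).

Answer: after 2 steps: ((¬x1 ∧ x0) ∨ (¬(T ∨ x0) ∧ (¬x0 ∧ (x2 ∨ F)))) ∧ (x1 ∧ x2)

Derivation:
  start: (¬(x1 ∨ ¬x0) ∨ (¬(T ∨ x0) ∧ (¬x0 ∧ (x2 ∨ F)))) ∧ (x1 ∧ x2)
  →1  ((¬x1 ∧ ¬¬x0) ∨ (¬(T ∨ x0) ∧ (¬x0 ∧ (x2 ∨ F)))) ∧ (x1 ∧ x2)
  →2  ((¬x1 ∧ x0) ∨ (¬(T ∨ x0) ∧ (¬x0 ∧ (x2 ∨ F)))) ∧ (x1 ∧ x2)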